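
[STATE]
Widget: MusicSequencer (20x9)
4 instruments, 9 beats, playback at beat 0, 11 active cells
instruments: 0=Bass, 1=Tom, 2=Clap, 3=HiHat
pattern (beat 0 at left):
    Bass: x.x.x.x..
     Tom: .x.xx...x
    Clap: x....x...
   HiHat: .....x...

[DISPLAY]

      ▼12345678     
  Bass█·█·█·█··     
   Tom·█·██···█     
  Clap█····█···     
 HiHat·····█···     
                    
                    
                    
                    


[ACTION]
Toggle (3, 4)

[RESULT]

      ▼12345678     
  Bass█·█·█·█··     
   Tom·█·██···█     
  Clap█····█···     
 HiHat····██···     
                    
                    
                    
                    


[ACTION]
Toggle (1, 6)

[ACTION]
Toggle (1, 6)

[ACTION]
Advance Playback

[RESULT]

      0▼2345678     
  Bass█·█·█·█··     
   Tom·█·██···█     
  Clap█····█···     
 HiHat····██···     
                    
                    
                    
                    


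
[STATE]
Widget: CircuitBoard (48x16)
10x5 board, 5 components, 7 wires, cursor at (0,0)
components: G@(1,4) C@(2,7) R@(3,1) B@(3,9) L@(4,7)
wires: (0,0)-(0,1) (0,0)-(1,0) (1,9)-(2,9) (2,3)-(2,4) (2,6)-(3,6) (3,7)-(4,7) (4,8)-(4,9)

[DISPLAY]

   0 1 2 3 4 5 6 7 8 9                          
0  [.]─ ·                                       
    │                                           
1   ·               G                   ·       
                                        │       
2               · ─ ·       ·   C       ·       
                            │                   
3       R                   ·   ·       B       
                                │               
4                               L   · ─ ·       
Cursor: (0,0)                                   
                                                
                                                
                                                
                                                
                                                


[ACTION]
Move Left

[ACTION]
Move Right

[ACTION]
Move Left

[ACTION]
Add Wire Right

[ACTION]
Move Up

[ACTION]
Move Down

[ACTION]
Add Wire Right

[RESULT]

   0 1 2 3 4 5 6 7 8 9                          
0   · ─ ·                                       
    │                                           
1  [.]─ ·           G                   ·       
                                        │       
2               · ─ ·       ·   C       ·       
                            │                   
3       R                   ·   ·       B       
                                │               
4                               L   · ─ ·       
Cursor: (1,0)                                   
                                                
                                                
                                                
                                                
                                                


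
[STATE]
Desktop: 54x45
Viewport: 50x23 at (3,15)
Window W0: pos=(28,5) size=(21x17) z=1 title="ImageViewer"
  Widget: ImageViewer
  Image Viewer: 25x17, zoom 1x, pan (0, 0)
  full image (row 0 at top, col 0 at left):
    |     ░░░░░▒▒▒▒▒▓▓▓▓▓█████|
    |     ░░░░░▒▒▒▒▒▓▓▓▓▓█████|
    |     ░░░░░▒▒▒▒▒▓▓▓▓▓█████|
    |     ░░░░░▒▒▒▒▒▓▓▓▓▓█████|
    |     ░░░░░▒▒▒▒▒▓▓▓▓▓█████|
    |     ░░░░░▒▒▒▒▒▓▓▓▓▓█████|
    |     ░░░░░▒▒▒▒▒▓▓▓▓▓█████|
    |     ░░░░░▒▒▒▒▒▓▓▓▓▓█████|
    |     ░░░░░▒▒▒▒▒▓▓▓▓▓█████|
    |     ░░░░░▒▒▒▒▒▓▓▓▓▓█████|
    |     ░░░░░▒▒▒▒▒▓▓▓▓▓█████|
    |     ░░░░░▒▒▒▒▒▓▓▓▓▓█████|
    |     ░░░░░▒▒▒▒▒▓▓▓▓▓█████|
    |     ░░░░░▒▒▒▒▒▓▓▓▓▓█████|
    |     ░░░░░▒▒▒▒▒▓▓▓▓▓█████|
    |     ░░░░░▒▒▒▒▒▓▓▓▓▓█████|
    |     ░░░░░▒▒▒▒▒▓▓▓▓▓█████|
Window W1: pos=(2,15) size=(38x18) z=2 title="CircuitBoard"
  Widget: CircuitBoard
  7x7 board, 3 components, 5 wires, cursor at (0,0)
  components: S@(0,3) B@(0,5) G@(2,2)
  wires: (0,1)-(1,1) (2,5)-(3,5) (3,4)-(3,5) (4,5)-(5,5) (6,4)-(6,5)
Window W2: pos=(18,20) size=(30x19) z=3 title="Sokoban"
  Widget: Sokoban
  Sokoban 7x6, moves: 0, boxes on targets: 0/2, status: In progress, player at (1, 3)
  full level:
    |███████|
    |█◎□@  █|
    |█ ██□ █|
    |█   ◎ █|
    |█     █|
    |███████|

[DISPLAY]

━━━━━━━━━━━━━━━━━━━━━━━━━━━━━━━━━━━━┓▒▒▒▒▓▓▓▓┃    
 CircuitBoard                       ┃▒▒▒▒▓▓▓▓┃    
────────────────────────────────────┨▒▒▒▒▓▓▓▓┃    
   0 1 2 3 4 5 6                    ┃▒▒▒▒▓▓▓▓┃    
0  [.]  ·       S       B           ┃▒▒▒▒▓▓▓▓┃    
        │      ┏━━━━━━━━━━━━━━━━━━━━━━━━━━━━┓┃    
1       ·      ┃ Sokoban                    ┃┛    
               ┠────────────────────────────┨     
2           G  ┃███████                     ┃     
               ┃█◎□@  █                     ┃     
3              ┃█ ██□ █                     ┃     
               ┃█   ◎ █                     ┃     
4              ┃█     █                     ┃     
               ┃███████                     ┃     
5              ┃Moves: 0  0/2               ┃     
               ┃                            ┃     
6              ┃                            ┃     
━━━━━━━━━━━━━━━┃                            ┃     
               ┃                            ┃     
               ┃                            ┃     
               ┃                            ┃     
               ┃                            ┃     
               ┃                            ┃     


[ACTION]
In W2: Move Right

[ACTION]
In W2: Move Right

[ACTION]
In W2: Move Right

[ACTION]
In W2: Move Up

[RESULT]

━━━━━━━━━━━━━━━━━━━━━━━━━━━━━━━━━━━━┓▒▒▒▒▓▓▓▓┃    
 CircuitBoard                       ┃▒▒▒▒▓▓▓▓┃    
────────────────────────────────────┨▒▒▒▒▓▓▓▓┃    
   0 1 2 3 4 5 6                    ┃▒▒▒▒▓▓▓▓┃    
0  [.]  ·       S       B           ┃▒▒▒▒▓▓▓▓┃    
        │      ┏━━━━━━━━━━━━━━━━━━━━━━━━━━━━┓┃    
1       ·      ┃ Sokoban                    ┃┛    
               ┠────────────────────────────┨     
2           G  ┃███████                     ┃     
               ┃█◎□  @█                     ┃     
3              ┃█ ██□ █                     ┃     
               ┃█   ◎ █                     ┃     
4              ┃█     █                     ┃     
               ┃███████                     ┃     
5              ┃Moves: 2  0/2               ┃     
               ┃                            ┃     
6              ┃                            ┃     
━━━━━━━━━━━━━━━┃                            ┃     
               ┃                            ┃     
               ┃                            ┃     
               ┃                            ┃     
               ┃                            ┃     
               ┃                            ┃     


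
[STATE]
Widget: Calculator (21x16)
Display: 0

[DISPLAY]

                    0
┌───┬───┬───┬───┐    
│ 7 │ 8 │ 9 │ ÷ │    
├───┼───┼───┼───┤    
│ 4 │ 5 │ 6 │ × │    
├───┼───┼───┼───┤    
│ 1 │ 2 │ 3 │ - │    
├───┼───┼───┼───┤    
│ 0 │ . │ = │ + │    
├───┼───┼───┼───┤    
│ C │ MC│ MR│ M+│    
└───┴───┴───┴───┘    
                     
                     
                     
                     


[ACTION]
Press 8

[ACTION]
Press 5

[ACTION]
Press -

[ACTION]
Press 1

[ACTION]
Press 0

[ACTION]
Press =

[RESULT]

                   75
┌───┬───┬───┬───┐    
│ 7 │ 8 │ 9 │ ÷ │    
├───┼───┼───┼───┤    
│ 4 │ 5 │ 6 │ × │    
├───┼───┼───┼───┤    
│ 1 │ 2 │ 3 │ - │    
├───┼───┼───┼───┤    
│ 0 │ . │ = │ + │    
├───┼───┼───┼───┤    
│ C │ MC│ MR│ M+│    
└───┴───┴───┴───┘    
                     
                     
                     
                     


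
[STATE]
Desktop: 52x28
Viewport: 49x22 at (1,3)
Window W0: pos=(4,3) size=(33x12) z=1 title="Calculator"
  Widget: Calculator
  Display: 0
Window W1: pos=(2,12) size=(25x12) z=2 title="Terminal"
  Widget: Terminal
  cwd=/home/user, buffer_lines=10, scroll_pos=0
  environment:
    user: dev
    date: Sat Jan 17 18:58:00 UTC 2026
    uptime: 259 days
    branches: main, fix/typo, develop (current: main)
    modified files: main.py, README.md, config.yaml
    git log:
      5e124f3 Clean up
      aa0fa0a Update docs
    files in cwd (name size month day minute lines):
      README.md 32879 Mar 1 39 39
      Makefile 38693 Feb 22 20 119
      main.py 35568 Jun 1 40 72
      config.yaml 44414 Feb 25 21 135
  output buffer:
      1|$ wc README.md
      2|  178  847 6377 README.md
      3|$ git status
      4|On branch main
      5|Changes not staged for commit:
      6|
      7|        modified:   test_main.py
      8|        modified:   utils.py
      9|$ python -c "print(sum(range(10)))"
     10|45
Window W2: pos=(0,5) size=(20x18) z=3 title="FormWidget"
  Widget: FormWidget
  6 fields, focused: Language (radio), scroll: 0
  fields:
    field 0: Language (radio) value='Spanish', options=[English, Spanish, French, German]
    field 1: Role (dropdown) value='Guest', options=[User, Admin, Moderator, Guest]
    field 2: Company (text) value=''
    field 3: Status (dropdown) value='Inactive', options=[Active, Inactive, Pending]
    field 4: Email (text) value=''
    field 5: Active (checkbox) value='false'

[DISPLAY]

   ┏━━━━━━━━━━━━━━━━━━━━━━━━━━━━━━━┓             
   ┃ Calculator                    ┃             
━━━━━━━━━━━━━━━━━━┓────────────────┨             
 FormWidget       ┃               0┃             
──────────────────┨─┐              ┃             
> Language:   ( ) ┃ │              ┃             
  Role:       [G▼]┃─┤              ┃             
  Company:    [  ]┃ │              ┃             
  Status:     [I▼]┃─┤              ┃             
  Email:      [  ]┃━━━━━━┓         ┃             
  Active:     [ ] ┃      ┃         ┃             
                  ┃──────┨━━━━━━━━━┛             
                  ┃      ┃                       
                  ┃EADME.┃                       
                  ┃      ┃                       
                  ┃      ┃                       
                  ┃d for ┃                       
                  ┃      ┃                       
                  ┃   tes┃                       
━━━━━━━━━━━━━━━━━━┛   uti┃                       
 ┗━━━━━━━━━━━━━━━━━━━━━━━┛                       
                                                 


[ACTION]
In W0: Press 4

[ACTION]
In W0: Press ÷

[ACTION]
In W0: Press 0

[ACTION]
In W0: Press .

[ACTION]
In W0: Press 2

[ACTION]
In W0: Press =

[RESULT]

   ┏━━━━━━━━━━━━━━━━━━━━━━━━━━━━━━━┓             
   ┃ Calculator                    ┃             
━━━━━━━━━━━━━━━━━━┓────────────────┨             
 FormWidget       ┃              20┃             
──────────────────┨─┐              ┃             
> Language:   ( ) ┃ │              ┃             
  Role:       [G▼]┃─┤              ┃             
  Company:    [  ]┃ │              ┃             
  Status:     [I▼]┃─┤              ┃             
  Email:      [  ]┃━━━━━━┓         ┃             
  Active:     [ ] ┃      ┃         ┃             
                  ┃──────┨━━━━━━━━━┛             
                  ┃      ┃                       
                  ┃EADME.┃                       
                  ┃      ┃                       
                  ┃      ┃                       
                  ┃d for ┃                       
                  ┃      ┃                       
                  ┃   tes┃                       
━━━━━━━━━━━━━━━━━━┛   uti┃                       
 ┗━━━━━━━━━━━━━━━━━━━━━━━┛                       
                                                 


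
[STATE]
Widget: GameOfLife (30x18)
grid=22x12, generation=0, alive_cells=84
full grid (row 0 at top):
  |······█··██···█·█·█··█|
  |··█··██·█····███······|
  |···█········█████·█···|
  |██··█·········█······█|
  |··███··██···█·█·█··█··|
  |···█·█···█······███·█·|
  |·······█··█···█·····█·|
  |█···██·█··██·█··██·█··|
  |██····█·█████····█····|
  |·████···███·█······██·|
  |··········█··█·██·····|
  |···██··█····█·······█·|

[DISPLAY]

Gen: 0                        
······█··██···█·█·█··█        
··█··██·█····███······        
···█········█████·█···        
██··█·········█······█        
··███··██···█·█·█··█··        
···█·█···█······███·█·        
·······█··█···█·····█·        
█···██·█··██·█··██·█··        
██····█·█████····█····        
·████···███·█······██·        
··········█··█·██·····        
···██··█····█·······█·        
                              
                              
                              
                              
                              


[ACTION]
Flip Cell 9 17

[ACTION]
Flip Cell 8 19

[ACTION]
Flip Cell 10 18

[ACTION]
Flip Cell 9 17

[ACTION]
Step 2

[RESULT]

Gen: 2                        
·····█·█·····█········        
··██···█····█·········        
·███·······███··██····        
█···········██·██·██··        
·█··█████···██·█····█·        
·███████····█·███·█·██        
·██·██···██·█·██····██        
██···█·████·█·██·█·██·        
······█·█····███······        
███····███·█··█·██·██·        
·██····███·███·····██·        
······················        
                              
                              
                              
                              
                              


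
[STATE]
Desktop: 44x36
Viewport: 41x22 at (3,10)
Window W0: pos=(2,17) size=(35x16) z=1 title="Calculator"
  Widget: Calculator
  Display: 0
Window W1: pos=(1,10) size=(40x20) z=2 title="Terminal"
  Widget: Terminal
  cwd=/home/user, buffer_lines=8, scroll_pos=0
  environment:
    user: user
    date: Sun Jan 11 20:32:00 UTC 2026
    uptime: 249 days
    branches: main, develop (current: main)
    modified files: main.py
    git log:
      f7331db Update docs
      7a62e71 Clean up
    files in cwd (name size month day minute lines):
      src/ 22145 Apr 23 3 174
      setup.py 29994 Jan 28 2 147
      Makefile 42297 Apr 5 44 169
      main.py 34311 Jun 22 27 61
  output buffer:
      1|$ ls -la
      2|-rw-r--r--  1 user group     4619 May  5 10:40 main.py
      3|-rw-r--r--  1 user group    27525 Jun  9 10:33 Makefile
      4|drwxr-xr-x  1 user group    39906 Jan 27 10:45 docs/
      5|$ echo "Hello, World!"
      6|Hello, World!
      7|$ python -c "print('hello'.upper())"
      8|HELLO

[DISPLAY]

━━━━━━━━━━━━━━━━━━━━━━━━━━━━━━━━━━━━━┓   
Terminal                             ┃   
─────────────────────────────────────┨   
 ls -la                              ┃   
rw-r--r--  1 user group     4619 May ┃   
rw-r--r--  1 user group    27525 Jun ┃   
rwxr-xr-x  1 user group    39906 Jan ┃   
 echo "Hello, World!"                ┃   
ello, World!                         ┃   
 python -c "print('hello'.upper())"  ┃   
ELLO                                 ┃   
 █                                   ┃   
                                     ┃   
                                     ┃   
                                     ┃   
                                     ┃   
                                     ┃   
                                     ┃   
                                     ┃   
━━━━━━━━━━━━━━━━━━━━━━━━━━━━━━━━━━━━━┛   
│ C │ MC│ MR│ M+│                ┃       
└───┴───┴───┴───┘                ┃       


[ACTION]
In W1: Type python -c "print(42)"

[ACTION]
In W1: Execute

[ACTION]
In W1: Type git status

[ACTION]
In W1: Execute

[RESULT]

━━━━━━━━━━━━━━━━━━━━━━━━━━━━━━━━━━━━━┓   
Terminal                             ┃   
─────────────────────────────────────┨   
 ls -la                              ┃   
rw-r--r--  1 user group     4619 May ┃   
rw-r--r--  1 user group    27525 Jun ┃   
rwxr-xr-x  1 user group    39906 Jan ┃   
 echo "Hello, World!"                ┃   
ello, World!                         ┃   
 python -c "print('hello'.upper())"  ┃   
ELLO                                 ┃   
 python -c "print(42)"               ┃   
2                                    ┃   
 git status                          ┃   
n branch main                        ┃   
hanges not staged for commit:        ┃   
                                     ┃   
       modified:   main.py           ┃   
 █                                   ┃   
━━━━━━━━━━━━━━━━━━━━━━━━━━━━━━━━━━━━━┛   
│ C │ MC│ MR│ M+│                ┃       
└───┴───┴───┴───┘                ┃       


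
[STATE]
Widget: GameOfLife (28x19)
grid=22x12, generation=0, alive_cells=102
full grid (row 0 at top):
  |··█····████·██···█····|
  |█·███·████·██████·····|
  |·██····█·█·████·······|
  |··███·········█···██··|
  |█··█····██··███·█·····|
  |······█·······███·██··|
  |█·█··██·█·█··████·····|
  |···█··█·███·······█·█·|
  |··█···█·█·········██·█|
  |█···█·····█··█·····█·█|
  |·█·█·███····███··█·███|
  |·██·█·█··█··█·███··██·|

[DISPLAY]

Gen: 0                      
··█····████·██···█····      
█·███·████·██████·····      
·██····█·█·████·······      
··███·········█···██··      
█··█····██··███·█·····      
······█·······███·██··      
█·█··██·█·█··████·····      
···█··█·███·······█·█·      
··█···█·█·········██·█      
█···█·····█··█·····█·█      
·█·█·███····███··█·███      
·██·█·█··█··█·███··██·      
                            
                            
                            
                            
                            
                            


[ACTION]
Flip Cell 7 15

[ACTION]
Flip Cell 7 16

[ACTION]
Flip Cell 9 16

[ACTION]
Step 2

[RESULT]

Gen: 2                      
···············██·····      
··········█····██·····      
·····█████·█··········      
····█·█·██·█··········      
··███····███··········      
··██··█··█············      
·█··█···█··█·····█·█··      
··██··█·█·██···██·█···      
·····█·█···█·████·████      
██···███····████·██·██      
█·····██···█·····█···█      
██·█████···███·████·█·      
                            
                            
                            
                            
                            
                            


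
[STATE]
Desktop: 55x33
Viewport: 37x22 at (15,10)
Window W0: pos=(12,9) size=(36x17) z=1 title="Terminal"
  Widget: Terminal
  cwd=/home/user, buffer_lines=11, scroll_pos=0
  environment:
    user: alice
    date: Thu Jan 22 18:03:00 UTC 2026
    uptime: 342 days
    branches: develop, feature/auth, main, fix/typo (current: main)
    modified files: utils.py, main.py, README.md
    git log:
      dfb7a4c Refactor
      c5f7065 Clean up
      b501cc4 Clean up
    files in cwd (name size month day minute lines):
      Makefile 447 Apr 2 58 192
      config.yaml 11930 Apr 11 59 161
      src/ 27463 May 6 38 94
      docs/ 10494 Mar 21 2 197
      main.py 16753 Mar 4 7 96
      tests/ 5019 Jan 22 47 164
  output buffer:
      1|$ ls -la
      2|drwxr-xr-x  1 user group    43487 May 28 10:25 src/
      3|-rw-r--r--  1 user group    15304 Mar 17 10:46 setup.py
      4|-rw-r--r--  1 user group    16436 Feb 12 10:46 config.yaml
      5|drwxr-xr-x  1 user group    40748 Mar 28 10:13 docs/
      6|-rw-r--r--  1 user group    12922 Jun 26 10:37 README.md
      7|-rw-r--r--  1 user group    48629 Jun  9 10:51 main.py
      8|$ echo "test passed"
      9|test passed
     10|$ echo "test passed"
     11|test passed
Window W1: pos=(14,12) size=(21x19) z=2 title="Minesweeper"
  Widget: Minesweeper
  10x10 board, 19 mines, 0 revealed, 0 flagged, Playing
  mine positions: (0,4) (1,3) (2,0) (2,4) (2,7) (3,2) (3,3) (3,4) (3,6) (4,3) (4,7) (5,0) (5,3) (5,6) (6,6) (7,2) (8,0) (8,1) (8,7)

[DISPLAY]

erminal                         ┃    
────────────────────────────────┨    
━━━━━━━━━━━━━━━━━━━┓            ┃    
 Minesweeper       ┃up    43487 ┃    
───────────────────┨up    15304 ┃    
■■■■■■■■■■         ┃up    16436 ┃    
■■■■■■■■■■         ┃up    40748 ┃    
■■■■■■■■■■         ┃up    12922 ┃    
■■■■■■■■■■         ┃up    48629 ┃    
■■■■■■■■■■         ┃            ┃    
■■■■■■■■■■         ┃            ┃    
■■■■■■■■■■         ┃            ┃    
■■■■■■■■■■         ┃            ┃    
■■■■■■■■■■         ┃            ┃    
■■■■■■■■■■         ┃            ┃    
                   ┃━━━━━━━━━━━━┛    
                   ┃                 
                   ┃                 
                   ┃                 
                   ┃                 
━━━━━━━━━━━━━━━━━━━┛                 
                                     


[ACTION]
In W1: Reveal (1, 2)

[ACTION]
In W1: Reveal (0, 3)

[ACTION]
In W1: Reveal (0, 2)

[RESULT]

erminal                         ┃    
────────────────────────────────┨    
━━━━━━━━━━━━━━━━━━━┓            ┃    
 Minesweeper       ┃up    43487 ┃    
───────────────────┨up    15304 ┃    
■■12■■■■■■         ┃up    16436 ┃    
■■1■■■■■■■         ┃up    40748 ┃    
■■■■■■■■■■         ┃up    12922 ┃    
■■■■■■■■■■         ┃up    48629 ┃    
■■■■■■■■■■         ┃            ┃    
■■■■■■■■■■         ┃            ┃    
■■■■■■■■■■         ┃            ┃    
■■■■■■■■■■         ┃            ┃    
■■■■■■■■■■         ┃            ┃    
■■■■■■■■■■         ┃            ┃    
                   ┃━━━━━━━━━━━━┛    
                   ┃                 
                   ┃                 
                   ┃                 
                   ┃                 
━━━━━━━━━━━━━━━━━━━┛                 
                                     


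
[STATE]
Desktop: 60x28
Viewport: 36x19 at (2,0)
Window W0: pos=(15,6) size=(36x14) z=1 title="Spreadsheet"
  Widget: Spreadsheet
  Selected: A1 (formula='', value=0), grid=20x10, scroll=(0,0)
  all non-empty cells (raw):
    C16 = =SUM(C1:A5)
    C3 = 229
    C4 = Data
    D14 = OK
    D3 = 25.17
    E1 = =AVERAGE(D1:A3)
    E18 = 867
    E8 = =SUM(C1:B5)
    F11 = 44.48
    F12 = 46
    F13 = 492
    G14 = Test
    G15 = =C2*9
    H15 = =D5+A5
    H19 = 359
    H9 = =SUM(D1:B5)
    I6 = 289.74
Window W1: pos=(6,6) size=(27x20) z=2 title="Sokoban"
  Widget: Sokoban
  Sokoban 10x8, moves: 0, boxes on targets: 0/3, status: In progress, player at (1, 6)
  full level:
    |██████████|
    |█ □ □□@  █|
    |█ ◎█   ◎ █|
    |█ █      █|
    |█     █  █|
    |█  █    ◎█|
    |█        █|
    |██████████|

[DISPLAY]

                                    
                                    
                                    
                                    
                                    
                                    
    ┏━━━━━━━━━━━━━━━━━━━━━━━━━┓━━━━━
    ┃ Sokoban                 ┃     
    ┠─────────────────────────┨─────
    ┃██████████               ┃     
    ┃█ □ □□@  █               ┃     
    ┃█ ◎█   ◎ █               ┃-----
    ┃█ █      █               ┃  0  
    ┃█     █  █               ┃  0  
    ┃█  █    ◎█               ┃  0  
    ┃█        █               ┃  0Da
    ┃██████████               ┃  0  
    ┃Moves: 0  0/3            ┃  0  
    ┃                         ┃  0  


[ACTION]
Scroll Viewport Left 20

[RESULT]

                                    
                                    
                                    
                                    
                                    
                                    
      ┏━━━━━━━━━━━━━━━━━━━━━━━━━┓━━━
      ┃ Sokoban                 ┃   
      ┠─────────────────────────┨───
      ┃██████████               ┃   
      ┃█ □ □□@  █               ┃   
      ┃█ ◎█   ◎ █               ┃---
      ┃█ █      █               ┃  0
      ┃█     █  █               ┃  0
      ┃█  █    ◎█               ┃  0
      ┃█        █               ┃  0
      ┃██████████               ┃  0
      ┃Moves: 0  0/3            ┃  0
      ┃                         ┃  0


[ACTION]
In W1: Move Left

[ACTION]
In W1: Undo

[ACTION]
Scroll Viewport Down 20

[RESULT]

      ┃██████████               ┃   
      ┃█ □ □□@  █               ┃   
      ┃█ ◎█   ◎ █               ┃---
      ┃█ █      █               ┃  0
      ┃█     █  █               ┃  0
      ┃█  █    ◎█               ┃  0
      ┃█        █               ┃  0
      ┃██████████               ┃  0
      ┃Moves: 0  0/3            ┃  0
      ┃                         ┃  0
      ┃                         ┃━━━
      ┃                         ┃   
      ┃                         ┃   
      ┃                         ┃   
      ┃                         ┃   
      ┃                         ┃   
      ┗━━━━━━━━━━━━━━━━━━━━━━━━━┛   
                                    
                                    


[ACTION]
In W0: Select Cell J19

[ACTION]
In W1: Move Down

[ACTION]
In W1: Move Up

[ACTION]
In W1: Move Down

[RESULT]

      ┃██████████               ┃   
      ┃█ □ □□   █               ┃   
      ┃█ ◎█  @◎ █               ┃---
      ┃█ █      █               ┃  0
      ┃█     █  █               ┃  0
      ┃█  █    ◎█               ┃  0
      ┃█        █               ┃  0
      ┃██████████               ┃  0
      ┃Moves: 3  0/3            ┃  0
      ┃                         ┃  0
      ┃                         ┃━━━
      ┃                         ┃   
      ┃                         ┃   
      ┃                         ┃   
      ┃                         ┃   
      ┃                         ┃   
      ┗━━━━━━━━━━━━━━━━━━━━━━━━━┛   
                                    
                                    


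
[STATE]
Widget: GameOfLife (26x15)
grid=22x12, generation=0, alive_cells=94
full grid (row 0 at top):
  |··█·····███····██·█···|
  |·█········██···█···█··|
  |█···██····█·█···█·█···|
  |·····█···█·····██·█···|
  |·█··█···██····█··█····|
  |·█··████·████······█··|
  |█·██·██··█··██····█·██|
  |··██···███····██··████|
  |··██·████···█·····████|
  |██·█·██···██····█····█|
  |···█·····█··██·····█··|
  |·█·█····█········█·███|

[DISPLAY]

Gen: 0                    
··█·····███····██·█···    
·█········██···█···█··    
█···██····█·█···█·█···    
·····█···█·····██·█···    
·█··█···██····█··█····    
·█··████·████······█··    
█·██·██··█··██····█·██    
··██···███····██··████    
··██·████···█·····████    
██·█·██···██····█····█    
···█·····█··██·····█··    
·█·█····█········█·███    
                          
                          


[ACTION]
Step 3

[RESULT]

Gen: 3                    
···············██·····    
·········███···█·█····    
····████·███··········    
····█···█··██·········    
·····████··██·███·····    
··········█████·██·█··    
···········█······██··    
···················█··    
·········█···██···█···    
█████··███···█··█·█···    
···█·····█·█·······███    
████·······█··········    
                          
                          


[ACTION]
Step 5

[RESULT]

Gen: 8                    
···············██·····    
····████··············    
····██·█·██······█····    
·······█····█████·█···    
·····███···········█··    
·····█··█·····█···███·    
····················██    
··██·····█··██······██    
··██····██·█··██······    
··██····█████·██······    
··········█···█···██·█    
···········███····████    
                          
                          


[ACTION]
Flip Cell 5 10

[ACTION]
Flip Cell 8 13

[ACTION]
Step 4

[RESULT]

Gen: 12                   
······███·············    
····█·█·█·············    
·············██··███··    
····█········█····██··    
·····█·██·····█····█··    
·····███·█····██······    
·······███····██······    
··██······█··███······    
·█··█····███···█······    
··██······███·██······    
···········██··█······    
············██········    
                          
                          


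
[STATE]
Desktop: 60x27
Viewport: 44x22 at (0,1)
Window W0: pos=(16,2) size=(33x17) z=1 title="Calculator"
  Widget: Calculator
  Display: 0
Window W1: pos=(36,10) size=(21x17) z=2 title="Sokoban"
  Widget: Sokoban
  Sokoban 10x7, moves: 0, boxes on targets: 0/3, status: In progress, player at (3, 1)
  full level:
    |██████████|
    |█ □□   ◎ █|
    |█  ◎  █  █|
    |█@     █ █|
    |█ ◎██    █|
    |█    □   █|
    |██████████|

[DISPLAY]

                                            
                ┏━━━━━━━━━━━━━━━━━━━━━━━━━━━
                ┃ Calculator                
                ┠───────────────────────────
                ┃                           
                ┃┌───┬───┬───┬───┐          
                ┃│ 7 │ 8 │ 9 │ ÷ │          
                ┃├───┼───┼───┼───┤          
                ┃│ 4 │ 5 │ 6 │ × │          
                ┃├───┼───┼───┼───┤  ┏━━━━━━━
                ┃│ 1 │ 2 │ 3 │ - │  ┃ Sokoba
                ┃├───┼───┼───┼───┤  ┠───────
                ┃│ 0 │ . │ = │ + │  ┃███████
                ┃├───┼───┼───┼───┤  ┃█ □□   
                ┃│ C │ MC│ MR│ M+│  ┃█  ◎  █
                ┃└───┴───┴───┴───┘  ┃█@     
                ┃                   ┃█ ◎██  
                ┗━━━━━━━━━━━━━━━━━━━┃█    □ 
                                    ┃███████
                                    ┃Moves: 
                                    ┃       
                                    ┃       


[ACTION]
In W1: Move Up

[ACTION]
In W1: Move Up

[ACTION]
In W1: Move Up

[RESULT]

                                            
                ┏━━━━━━━━━━━━━━━━━━━━━━━━━━━
                ┃ Calculator                
                ┠───────────────────────────
                ┃                           
                ┃┌───┬───┬───┬───┐          
                ┃│ 7 │ 8 │ 9 │ ÷ │          
                ┃├───┼───┼───┼───┤          
                ┃│ 4 │ 5 │ 6 │ × │          
                ┃├───┼───┼───┼───┤  ┏━━━━━━━
                ┃│ 1 │ 2 │ 3 │ - │  ┃ Sokoba
                ┃├───┼───┼───┼───┤  ┠───────
                ┃│ 0 │ . │ = │ + │  ┃███████
                ┃├───┼───┼───┼───┤  ┃█@□□   
                ┃│ C │ MC│ MR│ M+│  ┃█  ◎  █
                ┃└───┴───┴───┴───┘  ┃█      
                ┃                   ┃█ ◎██  
                ┗━━━━━━━━━━━━━━━━━━━┃█    □ 
                                    ┃███████
                                    ┃Moves: 
                                    ┃       
                                    ┃       


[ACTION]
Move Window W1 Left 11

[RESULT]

                                            
                ┏━━━━━━━━━━━━━━━━━━━━━━━━━━━
                ┃ Calculator                
                ┠───────────────────────────
                ┃                           
                ┃┌───┬───┬───┬───┐          
                ┃│ 7 │ 8 │ 9 │ ÷ │          
                ┃├───┼───┼───┼───┤          
                ┃│ 4 │ 5 │ 6 │ × │          
                ┃├───┼───┏━━━━━━━━━━━━━━━━━━
                ┃│ 1 │ 2 ┃ Sokoban          
                ┃├───┼───┠──────────────────
                ┃│ 0 │ . ┃██████████        
                ┃├───┼───┃█@□□   ◎ █        
                ┃│ C │ MC┃█  ◎  █  █        
                ┃└───┴───┃█      █ █        
                ┃        ┃█ ◎██    █        
                ┗━━━━━━━━┃█    □   █        
                         ┃██████████        
                         ┃Moves: 2  0/3     
                         ┃                  
                         ┃                  


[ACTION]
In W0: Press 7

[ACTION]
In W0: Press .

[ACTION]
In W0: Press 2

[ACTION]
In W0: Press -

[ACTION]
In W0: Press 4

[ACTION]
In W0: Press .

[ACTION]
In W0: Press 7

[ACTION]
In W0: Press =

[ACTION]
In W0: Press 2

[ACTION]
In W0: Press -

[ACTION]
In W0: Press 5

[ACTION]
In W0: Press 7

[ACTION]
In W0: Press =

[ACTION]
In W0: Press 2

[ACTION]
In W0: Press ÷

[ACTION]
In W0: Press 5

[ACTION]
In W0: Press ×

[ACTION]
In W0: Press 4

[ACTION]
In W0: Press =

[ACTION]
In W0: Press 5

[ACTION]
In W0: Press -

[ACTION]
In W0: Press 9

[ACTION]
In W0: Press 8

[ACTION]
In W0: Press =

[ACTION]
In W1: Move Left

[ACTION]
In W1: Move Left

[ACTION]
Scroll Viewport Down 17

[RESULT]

                ┃                           
                ┃┌───┬───┬───┬───┐          
                ┃│ 7 │ 8 │ 9 │ ÷ │          
                ┃├───┼───┼───┼───┤          
                ┃│ 4 │ 5 │ 6 │ × │          
                ┃├───┼───┏━━━━━━━━━━━━━━━━━━
                ┃│ 1 │ 2 ┃ Sokoban          
                ┃├───┼───┠──────────────────
                ┃│ 0 │ . ┃██████████        
                ┃├───┼───┃█@□□   ◎ █        
                ┃│ C │ MC┃█  ◎  █  █        
                ┃└───┴───┃█      █ █        
                ┃        ┃█ ◎██    █        
                ┗━━━━━━━━┃█    □   █        
                         ┃██████████        
                         ┃Moves: 2  0/3     
                         ┃                  
                         ┃                  
                         ┃                  
                         ┃                  
                         ┃                  
                         ┗━━━━━━━━━━━━━━━━━━
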